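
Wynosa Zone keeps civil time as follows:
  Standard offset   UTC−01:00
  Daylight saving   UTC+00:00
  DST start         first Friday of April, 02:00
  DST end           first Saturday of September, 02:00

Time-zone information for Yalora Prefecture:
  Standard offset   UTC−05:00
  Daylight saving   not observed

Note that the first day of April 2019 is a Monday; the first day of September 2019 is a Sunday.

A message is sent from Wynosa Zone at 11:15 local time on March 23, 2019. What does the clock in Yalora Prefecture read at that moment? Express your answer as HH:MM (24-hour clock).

1 April 2019 is a Monday, so the first Friday is April 5.
1 September 2019 is a Sunday, so the first Saturday is September 7.
March 23, 2019 does not fall between 5 April and 7 September, so daylight saving is not in effect and Wynosa Zone is at UTC−01:00.
11:15 Wynosa Zone + 1h = 12:15 UTC.
Yalora Prefecture stays on UTC−05:00 all year.
12:15 UTC − 5h = 07:15 Yalora Prefecture.

07:15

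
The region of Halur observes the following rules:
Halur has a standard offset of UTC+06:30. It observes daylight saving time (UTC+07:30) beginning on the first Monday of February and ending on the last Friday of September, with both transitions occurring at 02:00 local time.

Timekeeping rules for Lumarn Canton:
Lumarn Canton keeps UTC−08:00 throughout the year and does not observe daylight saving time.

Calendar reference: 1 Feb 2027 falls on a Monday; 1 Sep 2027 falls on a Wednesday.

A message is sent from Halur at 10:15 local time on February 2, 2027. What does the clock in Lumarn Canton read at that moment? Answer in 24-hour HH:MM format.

18:45

1 February 2027 is a Monday, so the first Monday is February 1.
1 September 2027 is a Wednesday, so Fridays fall on 3, 10, 17, 24; the last is September 24.
Daylight saving runs 1 February – 24 September; February 2, 2027 is inside that window, so Halur is at UTC+07:30.
10:15 Halur − 7h30m = 02:45 UTC.
Lumarn Canton stays on UTC−08:00 all year.
02:45 UTC − 8h = 18:45 Lumarn Canton (rolling into the previous day, 1 February 2027).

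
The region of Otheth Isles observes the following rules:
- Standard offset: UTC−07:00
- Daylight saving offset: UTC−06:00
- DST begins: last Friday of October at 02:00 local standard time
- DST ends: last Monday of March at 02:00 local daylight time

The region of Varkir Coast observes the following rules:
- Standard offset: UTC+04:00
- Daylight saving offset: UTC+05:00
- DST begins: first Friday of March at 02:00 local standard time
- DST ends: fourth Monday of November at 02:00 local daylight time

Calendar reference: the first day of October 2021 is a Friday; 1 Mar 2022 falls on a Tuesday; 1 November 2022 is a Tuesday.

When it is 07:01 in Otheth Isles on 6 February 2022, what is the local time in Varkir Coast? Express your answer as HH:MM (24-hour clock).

1 October 2021 is a Friday, so Fridays fall on 1, 8, 15, 22, 29; the last is October 29.
1 March 2022 is a Tuesday, so Mondays fall on 7, 14, 21, 28; the last is March 28.
6 February 2022 lies within the daylight-saving period (29 October 2021 – 28 March 2022), so Otheth Isles is on daylight time, UTC−06:00.
07:01 Otheth Isles + 6h = 13:01 UTC.
1 March 2022 is a Tuesday, so the first Friday is March 4.
1 November 2022 is a Tuesday, so the first Monday is November 7 and the fourth is November 28.
At the standard offset (UTC+04:00), 13:01 UTC + 4h = 17:01 Varkir Coast standard time.
The standard-time date in Varkir Coast, 6 February 2022, does not fall between 4 March and 28 November, so daylight saving is not in effect and Varkir Coast is at UTC+04:00.
13:01 UTC + 4h = 17:01 Varkir Coast.

17:01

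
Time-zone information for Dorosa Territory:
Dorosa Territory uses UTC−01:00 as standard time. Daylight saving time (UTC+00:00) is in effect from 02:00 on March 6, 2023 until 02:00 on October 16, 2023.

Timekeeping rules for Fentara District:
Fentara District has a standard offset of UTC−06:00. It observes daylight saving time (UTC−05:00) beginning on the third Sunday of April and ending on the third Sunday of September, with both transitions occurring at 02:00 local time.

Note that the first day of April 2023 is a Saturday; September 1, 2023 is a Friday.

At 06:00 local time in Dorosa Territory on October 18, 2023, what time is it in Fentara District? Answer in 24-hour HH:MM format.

01:00

October 18, 2023 does not fall between 6 March and 16 October, so daylight saving is not in effect and Dorosa Territory is at UTC−01:00.
06:00 Dorosa Territory + 1h = 07:00 UTC.
1 April 2023 is a Saturday, so the first Sunday is April 2 and the third is April 16.
1 September 2023 is a Friday, so the first Sunday is September 3 and the third is September 17.
At the standard offset (UTC−06:00), 07:00 UTC − 6h = 01:00 Fentara District standard time.
Daylight saving runs 16 April – 17 September; the standard-time date in Fentara District, October 18, 2023, is outside that window, so Fentara District is on standard time at UTC−06:00.
07:00 UTC − 6h = 01:00 Fentara District.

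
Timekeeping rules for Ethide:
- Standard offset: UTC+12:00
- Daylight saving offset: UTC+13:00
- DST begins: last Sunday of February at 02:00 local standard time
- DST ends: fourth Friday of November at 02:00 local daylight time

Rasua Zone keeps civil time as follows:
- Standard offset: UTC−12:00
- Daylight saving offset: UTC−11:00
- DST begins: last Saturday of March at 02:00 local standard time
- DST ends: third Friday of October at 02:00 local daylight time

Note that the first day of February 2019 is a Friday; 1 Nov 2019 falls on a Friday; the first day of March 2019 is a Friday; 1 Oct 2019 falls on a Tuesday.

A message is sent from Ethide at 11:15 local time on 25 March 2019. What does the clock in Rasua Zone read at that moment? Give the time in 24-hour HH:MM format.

1 February 2019 is a Friday, so Sundays fall on 3, 10, 17, 24; the last is February 24.
1 November 2019 is a Friday, so the first Friday is November 1 and the fourth is November 22.
Daylight saving runs 24 February – 22 November; 25 March 2019 is inside that window, so Ethide is at UTC+13:00.
11:15 Ethide − 13h = 22:15 UTC (rolling into the previous day, 24 March 2019).
1 March 2019 is a Friday, so Saturdays fall on 2, 9, 16, 23, 30; the last is March 30.
1 October 2019 is a Tuesday, so the first Friday is October 4 and the third is October 18.
At the standard offset (UTC−12:00), 22:15 UTC − 12h = 10:15 Rasua Zone standard time.
The standard-time date in Rasua Zone, 24 March 2019, does not fall between 30 March and 18 October, so daylight saving is not in effect and Rasua Zone is at UTC−12:00.
22:15 UTC − 12h = 10:15 Rasua Zone.

10:15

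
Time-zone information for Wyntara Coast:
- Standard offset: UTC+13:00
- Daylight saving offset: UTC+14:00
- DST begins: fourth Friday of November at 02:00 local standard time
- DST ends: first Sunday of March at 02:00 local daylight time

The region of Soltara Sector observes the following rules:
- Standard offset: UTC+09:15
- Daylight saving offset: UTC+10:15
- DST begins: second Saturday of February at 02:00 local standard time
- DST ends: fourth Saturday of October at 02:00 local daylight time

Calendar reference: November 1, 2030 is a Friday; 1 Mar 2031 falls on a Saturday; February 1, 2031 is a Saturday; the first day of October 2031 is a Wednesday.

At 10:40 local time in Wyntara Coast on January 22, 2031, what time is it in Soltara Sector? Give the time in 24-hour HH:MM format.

1 November 2030 is a Friday, so the first Friday is November 1 and the fourth is November 22.
1 March 2031 is a Saturday, so the first Sunday is March 2.
Daylight saving runs 22 November 2030 – 2 March 2031; January 22, 2031 is inside that window, so Wyntara Coast is at UTC+14:00.
10:40 Wyntara Coast − 14h = 20:40 UTC (rolling into the previous day, 21 January 2031).
1 February 2031 is a Saturday, so the first Saturday is February 1 and the second is February 8.
1 October 2031 is a Wednesday, so the first Saturday is October 4 and the fourth is October 25.
At the standard offset (UTC+09:15), 20:40 UTC + 9h15m = 05:55 Soltara Sector standard time (rolling into the next day, 22 January 2031).
Daylight saving runs 8 February – 25 October; the standard-time date in Soltara Sector, January 22, 2031, is outside that window, so Soltara Sector is on standard time at UTC+09:15.
20:40 UTC + 9h15m = 05:55 Soltara Sector (rolling into the next day, 22 January 2031).

05:55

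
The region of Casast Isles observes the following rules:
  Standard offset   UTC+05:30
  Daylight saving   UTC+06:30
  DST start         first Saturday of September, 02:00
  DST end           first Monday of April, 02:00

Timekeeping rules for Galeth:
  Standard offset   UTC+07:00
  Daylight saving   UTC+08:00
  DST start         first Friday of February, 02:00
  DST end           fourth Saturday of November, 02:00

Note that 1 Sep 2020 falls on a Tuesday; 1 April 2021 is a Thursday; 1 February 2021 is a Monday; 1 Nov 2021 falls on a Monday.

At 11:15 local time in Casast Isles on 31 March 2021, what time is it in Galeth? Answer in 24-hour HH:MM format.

1 September 2020 is a Tuesday, so the first Saturday is September 5.
1 April 2021 is a Thursday, so the first Monday is April 5.
Daylight saving runs 5 September 2020 – 5 April 2021; 31 March 2021 is inside that window, so Casast Isles is at UTC+06:30.
11:15 Casast Isles − 6h30m = 04:45 UTC.
1 February 2021 is a Monday, so the first Friday is February 5.
1 November 2021 is a Monday, so the first Saturday is November 6 and the fourth is November 27.
At the standard offset (UTC+07:00), 04:45 UTC + 7h = 11:45 Galeth standard time.
The standard-time date in Galeth, 31 March 2021, falls between 5 February and 27 November, so daylight saving is in effect and Galeth is at UTC+08:00.
04:45 UTC + 8h = 12:45 Galeth.

12:45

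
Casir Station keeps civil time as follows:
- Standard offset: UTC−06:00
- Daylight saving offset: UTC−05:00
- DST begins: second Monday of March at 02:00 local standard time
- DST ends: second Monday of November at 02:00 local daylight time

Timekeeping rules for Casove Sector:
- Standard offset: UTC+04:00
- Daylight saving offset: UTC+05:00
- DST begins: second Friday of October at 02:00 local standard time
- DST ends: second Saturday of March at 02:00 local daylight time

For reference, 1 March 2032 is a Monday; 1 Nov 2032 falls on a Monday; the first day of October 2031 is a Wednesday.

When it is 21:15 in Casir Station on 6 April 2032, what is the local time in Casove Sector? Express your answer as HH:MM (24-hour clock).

1 March 2032 is a Monday, so the first Monday is March 1 and the second is March 8.
1 November 2032 is a Monday, so the first Monday is November 1 and the second is November 8.
6 April 2032 lies within the daylight-saving period (8 March – 8 November), so Casir Station is on daylight time, UTC−05:00.
21:15 Casir Station + 5h = 02:15 UTC (rolling into the next day, 7 April 2032).
1 October 2031 is a Wednesday, so the first Friday is October 3 and the second is October 10.
1 March 2032 is a Monday, so the first Saturday is March 6 and the second is March 13.
At the standard offset (UTC+04:00), 02:15 UTC + 4h = 06:15 Casove Sector standard time.
Daylight saving runs 10 October 2031 – 13 March 2032; the standard-time date in Casove Sector, 7 April 2032, is outside that window, so Casove Sector is on standard time at UTC+04:00.
02:15 UTC + 4h = 06:15 Casove Sector.

06:15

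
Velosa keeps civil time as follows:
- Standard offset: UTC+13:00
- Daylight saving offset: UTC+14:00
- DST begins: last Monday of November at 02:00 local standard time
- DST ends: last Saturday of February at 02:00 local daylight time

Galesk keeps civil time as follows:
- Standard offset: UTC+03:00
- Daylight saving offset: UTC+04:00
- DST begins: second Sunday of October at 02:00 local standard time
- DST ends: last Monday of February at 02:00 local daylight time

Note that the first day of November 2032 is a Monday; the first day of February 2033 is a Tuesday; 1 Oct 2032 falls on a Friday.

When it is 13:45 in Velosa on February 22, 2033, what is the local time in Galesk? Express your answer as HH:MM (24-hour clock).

03:45

1 November 2032 is a Monday, so Mondays fall on 1, 8, 15, 22, 29; the last is November 29.
1 February 2033 is a Tuesday, so Saturdays fall on 5, 12, 19, 26; the last is February 26.
Daylight saving runs 29 November 2032 – 26 February 2033; February 22, 2033 is inside that window, so Velosa is at UTC+14:00.
13:45 Velosa − 14h = 23:45 UTC (rolling into the previous day, 21 February 2033).
1 October 2032 is a Friday, so the first Sunday is October 3 and the second is October 10.
1 February 2033 is a Tuesday, so Mondays fall on 7, 14, 21, 28; the last is February 28.
At the standard offset (UTC+03:00), 23:45 UTC + 3h = 02:45 Galesk standard time (rolling into the next day, 22 February 2033).
Daylight saving runs 10 October 2032 – 28 February 2033; the standard-time date in Galesk, February 22, 2033, is inside that window, so Galesk is at UTC+04:00.
23:45 UTC + 4h = 03:45 Galesk (rolling into the next day, 22 February 2033).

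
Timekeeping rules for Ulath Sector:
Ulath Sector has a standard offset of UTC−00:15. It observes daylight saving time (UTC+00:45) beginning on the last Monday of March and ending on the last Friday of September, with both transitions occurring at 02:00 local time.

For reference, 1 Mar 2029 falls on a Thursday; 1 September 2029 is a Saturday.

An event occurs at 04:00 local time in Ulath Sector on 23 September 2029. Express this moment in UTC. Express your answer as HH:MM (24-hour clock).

1 March 2029 is a Thursday, so Mondays fall on 5, 12, 19, 26; the last is March 26.
1 September 2029 is a Saturday, so Fridays fall on 7, 14, 21, 28; the last is September 28.
23 September 2029 falls between 26 March and 28 September, so daylight saving is in effect and Ulath Sector is at UTC+00:45.
04:00 local − 0h45m = 03:15 UTC.

03:15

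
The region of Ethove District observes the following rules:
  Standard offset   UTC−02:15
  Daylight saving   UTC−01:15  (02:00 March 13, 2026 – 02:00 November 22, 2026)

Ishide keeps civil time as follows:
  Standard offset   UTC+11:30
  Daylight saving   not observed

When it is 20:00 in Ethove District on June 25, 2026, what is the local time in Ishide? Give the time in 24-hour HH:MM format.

08:45

Daylight saving runs 13 March – 22 November; June 25, 2026 is inside that window, so Ethove District is at UTC−01:15.
20:00 Ethove District + 1h15m = 21:15 UTC.
Ishide has no daylight saving, so its offset is UTC+11:30 year-round.
21:15 UTC + 11h30m = 08:45 Ishide (rolling into the next day, 26 June 2026).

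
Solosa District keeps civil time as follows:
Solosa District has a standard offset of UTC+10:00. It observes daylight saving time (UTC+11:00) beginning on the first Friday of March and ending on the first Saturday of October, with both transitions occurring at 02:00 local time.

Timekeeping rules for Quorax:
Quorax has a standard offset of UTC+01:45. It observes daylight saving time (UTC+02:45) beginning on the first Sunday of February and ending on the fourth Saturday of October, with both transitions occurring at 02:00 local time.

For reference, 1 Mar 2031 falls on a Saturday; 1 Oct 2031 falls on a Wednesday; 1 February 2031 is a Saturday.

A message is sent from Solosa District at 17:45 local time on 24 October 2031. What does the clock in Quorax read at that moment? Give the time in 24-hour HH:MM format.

10:30

1 March 2031 is a Saturday, so the first Friday is March 7.
1 October 2031 is a Wednesday, so the first Saturday is October 4.
Daylight saving runs 7 March – 4 October; 24 October 2031 is outside that window, so Solosa District is on standard time at UTC+10:00.
17:45 Solosa District − 10h = 07:45 UTC.
1 February 2031 is a Saturday, so the first Sunday is February 2.
1 October 2031 is a Wednesday, so the first Saturday is October 4 and the fourth is October 25.
At the standard offset (UTC+01:45), 07:45 UTC + 1h45m = 09:30 Quorax standard time.
The standard-time date in Quorax, 24 October 2031, falls between 2 February and 25 October, so daylight saving is in effect and Quorax is at UTC+02:45.
07:45 UTC + 2h45m = 10:30 Quorax.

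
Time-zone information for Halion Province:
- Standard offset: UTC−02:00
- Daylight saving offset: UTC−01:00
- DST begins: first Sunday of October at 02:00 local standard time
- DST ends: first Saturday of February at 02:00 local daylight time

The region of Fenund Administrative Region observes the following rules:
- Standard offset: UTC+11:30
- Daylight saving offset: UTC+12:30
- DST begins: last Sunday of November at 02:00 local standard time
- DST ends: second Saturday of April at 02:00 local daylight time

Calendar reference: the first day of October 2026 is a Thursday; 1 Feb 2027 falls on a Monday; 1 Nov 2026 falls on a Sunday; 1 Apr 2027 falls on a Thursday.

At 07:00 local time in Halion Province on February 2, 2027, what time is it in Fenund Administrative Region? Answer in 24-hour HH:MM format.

1 October 2026 is a Thursday, so the first Sunday is October 4.
1 February 2027 is a Monday, so the first Saturday is February 6.
Daylight saving runs 4 October 2026 – 6 February 2027; February 2, 2027 is inside that window, so Halion Province is at UTC−01:00.
07:00 Halion Province + 1h = 08:00 UTC.
1 November 2026 is a Sunday, so Sundays fall on 1, 8, 15, 22, 29; the last is November 29.
1 April 2027 is a Thursday, so the first Saturday is April 3 and the second is April 10.
At the standard offset (UTC+11:30), 08:00 UTC + 11h30m = 19:30 Fenund Administrative Region standard time.
The standard-time date in Fenund Administrative Region, February 2, 2027, lies within the daylight-saving period (29 November 2026 – 10 April 2027), so Fenund Administrative Region is on daylight time, UTC+12:30.
08:00 UTC + 12h30m = 20:30 Fenund Administrative Region.

20:30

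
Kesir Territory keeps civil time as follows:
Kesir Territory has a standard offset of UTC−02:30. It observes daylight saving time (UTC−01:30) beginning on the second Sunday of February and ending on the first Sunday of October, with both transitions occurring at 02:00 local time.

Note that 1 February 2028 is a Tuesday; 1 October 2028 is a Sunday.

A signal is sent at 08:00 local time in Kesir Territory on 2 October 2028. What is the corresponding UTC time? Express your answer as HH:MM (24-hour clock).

10:30

1 February 2028 is a Tuesday, so the first Sunday is February 6 and the second is February 13.
1 October 2028 is a Sunday, so the first Sunday is October 1.
Daylight saving runs 13 February – 1 October; 2 October 2028 is outside that window, so Kesir Territory is on standard time at UTC−02:30.
08:00 local + 2h30m = 10:30 UTC.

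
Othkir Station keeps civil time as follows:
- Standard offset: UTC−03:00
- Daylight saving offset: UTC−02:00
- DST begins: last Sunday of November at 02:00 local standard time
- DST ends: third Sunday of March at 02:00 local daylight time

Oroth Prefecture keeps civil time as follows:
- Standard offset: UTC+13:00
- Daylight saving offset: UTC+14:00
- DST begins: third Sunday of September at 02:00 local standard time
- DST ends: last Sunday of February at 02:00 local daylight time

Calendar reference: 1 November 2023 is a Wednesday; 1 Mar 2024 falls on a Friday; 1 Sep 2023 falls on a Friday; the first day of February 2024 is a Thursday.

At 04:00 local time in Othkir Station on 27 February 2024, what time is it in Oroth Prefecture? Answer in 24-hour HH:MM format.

19:00

1 November 2023 is a Wednesday, so Sundays fall on 5, 12, 19, 26; the last is November 26.
1 March 2024 is a Friday, so the first Sunday is March 3 and the third is March 17.
Daylight saving runs 26 November 2023 – 17 March 2024; 27 February 2024 is inside that window, so Othkir Station is at UTC−02:00.
04:00 Othkir Station + 2h = 06:00 UTC.
1 September 2023 is a Friday, so the first Sunday is September 3 and the third is September 17.
1 February 2024 is a Thursday, so Sundays fall on 4, 11, 18, 25; the last is February 25.
At the standard offset (UTC+13:00), 06:00 UTC + 13h = 19:00 Oroth Prefecture standard time.
The standard-time date in Oroth Prefecture, 27 February 2024, is outside the daylight-saving period (17 September 2023 – 25 February 2024), so Oroth Prefecture is on standard time, UTC+13:00.
06:00 UTC + 13h = 19:00 Oroth Prefecture.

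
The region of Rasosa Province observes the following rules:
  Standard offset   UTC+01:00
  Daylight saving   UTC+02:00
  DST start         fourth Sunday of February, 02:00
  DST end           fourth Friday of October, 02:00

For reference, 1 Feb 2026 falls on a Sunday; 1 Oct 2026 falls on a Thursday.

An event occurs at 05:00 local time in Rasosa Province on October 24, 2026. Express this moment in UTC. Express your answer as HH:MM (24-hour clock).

1 February 2026 is a Sunday, so the first Sunday is February 1 and the fourth is February 22.
1 October 2026 is a Thursday, so the first Friday is October 2 and the fourth is October 23.
Daylight saving runs 22 February – 23 October; October 24, 2026 is outside that window, so Rasosa Province is on standard time at UTC+01:00.
05:00 local − 1h = 04:00 UTC.

04:00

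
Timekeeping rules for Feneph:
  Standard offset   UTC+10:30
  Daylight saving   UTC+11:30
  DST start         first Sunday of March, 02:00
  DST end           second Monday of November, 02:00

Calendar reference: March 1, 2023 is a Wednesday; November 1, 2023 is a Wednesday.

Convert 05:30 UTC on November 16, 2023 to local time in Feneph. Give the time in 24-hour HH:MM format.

16:00

1 March 2023 is a Wednesday, so the first Sunday is March 5.
1 November 2023 is a Wednesday, so the first Monday is November 6 and the second is November 13.
At the standard offset (UTC+10:30), 05:30 UTC + 10h30m = 16:00 Feneph standard time.
The standard-time date in Feneph, November 16, 2023, is outside the daylight-saving period (5 March – 13 November), so Feneph is on standard time, UTC+10:30.
05:30 UTC + 10h30m = 16:00 local.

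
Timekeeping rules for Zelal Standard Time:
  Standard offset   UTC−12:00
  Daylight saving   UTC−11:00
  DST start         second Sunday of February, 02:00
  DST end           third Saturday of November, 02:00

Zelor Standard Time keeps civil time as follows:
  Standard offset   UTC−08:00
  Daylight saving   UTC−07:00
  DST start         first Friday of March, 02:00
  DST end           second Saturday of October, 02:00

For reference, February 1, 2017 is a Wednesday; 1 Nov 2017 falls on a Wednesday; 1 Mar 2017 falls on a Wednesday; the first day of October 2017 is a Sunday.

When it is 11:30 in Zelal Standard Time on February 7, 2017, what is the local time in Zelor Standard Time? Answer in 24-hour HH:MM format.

1 February 2017 is a Wednesday, so the first Sunday is February 5 and the second is February 12.
1 November 2017 is a Wednesday, so the first Saturday is November 4 and the third is November 18.
February 7, 2017 does not fall between 12 February and 18 November, so daylight saving is not in effect and Zelal Standard Time is at UTC−12:00.
11:30 Zelal Standard Time + 12h = 23:30 UTC.
1 March 2017 is a Wednesday, so the first Friday is March 3.
1 October 2017 is a Sunday, so the first Saturday is October 7 and the second is October 14.
At the standard offset (UTC−08:00), 23:30 UTC − 8h = 15:30 Zelor Standard Time standard time.
The standard-time date in Zelor Standard Time, February 7, 2017, does not fall between 3 March and 14 October, so daylight saving is not in effect and Zelor Standard Time is at UTC−08:00.
23:30 UTC − 8h = 15:30 Zelor Standard Time.

15:30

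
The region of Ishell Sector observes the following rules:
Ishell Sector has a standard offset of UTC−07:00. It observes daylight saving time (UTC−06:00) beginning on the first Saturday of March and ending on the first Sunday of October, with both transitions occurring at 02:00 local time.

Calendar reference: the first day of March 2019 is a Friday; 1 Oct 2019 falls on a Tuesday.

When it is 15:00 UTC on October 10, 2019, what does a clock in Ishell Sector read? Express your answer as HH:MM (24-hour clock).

08:00

1 March 2019 is a Friday, so the first Saturday is March 2.
1 October 2019 is a Tuesday, so the first Sunday is October 6.
At the standard offset (UTC−07:00), 15:00 UTC − 7h = 08:00 Ishell Sector standard time.
The standard-time date in Ishell Sector, October 10, 2019, is outside the daylight-saving period (2 March – 6 October), so Ishell Sector is on standard time, UTC−07:00.
15:00 UTC − 7h = 08:00 local.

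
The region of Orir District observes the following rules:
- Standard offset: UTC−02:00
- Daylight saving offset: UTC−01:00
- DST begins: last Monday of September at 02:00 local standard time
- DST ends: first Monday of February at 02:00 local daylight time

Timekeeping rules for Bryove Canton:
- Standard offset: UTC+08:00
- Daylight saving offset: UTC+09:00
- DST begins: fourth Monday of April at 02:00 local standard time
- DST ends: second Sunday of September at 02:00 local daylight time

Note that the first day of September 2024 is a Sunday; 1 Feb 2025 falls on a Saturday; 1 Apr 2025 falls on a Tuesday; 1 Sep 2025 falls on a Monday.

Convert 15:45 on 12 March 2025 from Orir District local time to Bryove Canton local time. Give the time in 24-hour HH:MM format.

1 September 2024 is a Sunday, so Mondays fall on 2, 9, 16, 23, 30; the last is September 30.
1 February 2025 is a Saturday, so the first Monday is February 3.
12 March 2025 does not fall between 30 September 2024 and 3 February 2025, so daylight saving is not in effect and Orir District is at UTC−02:00.
15:45 Orir District + 2h = 17:45 UTC.
1 April 2025 is a Tuesday, so the first Monday is April 7 and the fourth is April 28.
1 September 2025 is a Monday, so the first Sunday is September 7 and the second is September 14.
At the standard offset (UTC+08:00), 17:45 UTC + 8h = 01:45 Bryove Canton standard time (rolling into the next day, 13 March 2025).
The standard-time date in Bryove Canton, 13 March 2025, does not fall between 28 April and 14 September, so daylight saving is not in effect and Bryove Canton is at UTC+08:00.
17:45 UTC + 8h = 01:45 Bryove Canton (rolling into the next day, 13 March 2025).

01:45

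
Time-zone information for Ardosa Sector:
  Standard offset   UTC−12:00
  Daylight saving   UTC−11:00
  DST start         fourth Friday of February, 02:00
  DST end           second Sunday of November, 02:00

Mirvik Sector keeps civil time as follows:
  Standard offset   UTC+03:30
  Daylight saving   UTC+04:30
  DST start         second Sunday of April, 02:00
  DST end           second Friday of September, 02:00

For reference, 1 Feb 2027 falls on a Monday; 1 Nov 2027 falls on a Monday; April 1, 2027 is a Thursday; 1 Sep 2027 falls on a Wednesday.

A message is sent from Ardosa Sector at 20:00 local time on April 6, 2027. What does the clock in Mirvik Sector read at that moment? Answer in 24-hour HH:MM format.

10:30

1 February 2027 is a Monday, so the first Friday is February 5 and the fourth is February 26.
1 November 2027 is a Monday, so the first Sunday is November 7 and the second is November 14.
April 6, 2027 lies within the daylight-saving period (26 February – 14 November), so Ardosa Sector is on daylight time, UTC−11:00.
20:00 Ardosa Sector + 11h = 07:00 UTC (rolling into the next day, 7 April 2027).
1 April 2027 is a Thursday, so the first Sunday is April 4 and the second is April 11.
1 September 2027 is a Wednesday, so the first Friday is September 3 and the second is September 10.
At the standard offset (UTC+03:30), 07:00 UTC + 3h30m = 10:30 Mirvik Sector standard time.
The standard-time date in Mirvik Sector, April 7, 2027, is outside the daylight-saving period (11 April – 10 September), so Mirvik Sector is on standard time, UTC+03:30.
07:00 UTC + 3h30m = 10:30 Mirvik Sector.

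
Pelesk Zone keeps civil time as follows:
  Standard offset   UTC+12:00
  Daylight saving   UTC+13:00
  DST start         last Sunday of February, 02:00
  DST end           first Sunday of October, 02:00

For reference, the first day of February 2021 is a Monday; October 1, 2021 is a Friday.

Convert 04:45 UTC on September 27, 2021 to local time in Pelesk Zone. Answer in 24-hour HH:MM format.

17:45

1 February 2021 is a Monday, so Sundays fall on 7, 14, 21, 28; the last is February 28.
1 October 2021 is a Friday, so the first Sunday is October 3.
At the standard offset (UTC+12:00), 04:45 UTC + 12h = 16:45 Pelesk Zone standard time.
The standard-time date in Pelesk Zone, September 27, 2021, lies within the daylight-saving period (28 February – 3 October), so Pelesk Zone is on daylight time, UTC+13:00.
04:45 UTC + 13h = 17:45 local.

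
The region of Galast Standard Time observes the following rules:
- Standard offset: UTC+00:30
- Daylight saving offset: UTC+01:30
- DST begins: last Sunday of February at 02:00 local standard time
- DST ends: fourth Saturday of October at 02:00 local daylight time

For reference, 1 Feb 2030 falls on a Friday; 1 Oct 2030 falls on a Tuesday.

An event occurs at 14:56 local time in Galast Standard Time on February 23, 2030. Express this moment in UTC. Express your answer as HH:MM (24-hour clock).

14:26

1 February 2030 is a Friday, so Sundays fall on 3, 10, 17, 24; the last is February 24.
1 October 2030 is a Tuesday, so the first Saturday is October 5 and the fourth is October 26.
Daylight saving runs 24 February – 26 October; February 23, 2030 is outside that window, so Galast Standard Time is on standard time at UTC+00:30.
14:56 local − 0h30m = 14:26 UTC.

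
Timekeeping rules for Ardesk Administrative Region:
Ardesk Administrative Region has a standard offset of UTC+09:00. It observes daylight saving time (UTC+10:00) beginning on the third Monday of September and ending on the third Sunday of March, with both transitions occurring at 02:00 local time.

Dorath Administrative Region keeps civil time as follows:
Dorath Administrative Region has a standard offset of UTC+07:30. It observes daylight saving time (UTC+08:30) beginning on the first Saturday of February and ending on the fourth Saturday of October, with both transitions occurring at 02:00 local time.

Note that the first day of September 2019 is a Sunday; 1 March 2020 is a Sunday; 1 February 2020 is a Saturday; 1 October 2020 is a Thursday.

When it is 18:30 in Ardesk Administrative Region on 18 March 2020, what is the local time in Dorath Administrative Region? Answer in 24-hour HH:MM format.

1 September 2019 is a Sunday, so the first Monday is September 2 and the third is September 16.
1 March 2020 is a Sunday, so the first Sunday is March 1 and the third is March 15.
18 March 2020 is outside the daylight-saving period (16 September 2019 – 15 March 2020), so Ardesk Administrative Region is on standard time, UTC+09:00.
18:30 Ardesk Administrative Region − 9h = 09:30 UTC.
1 February 2020 is a Saturday, so the first Saturday is February 1.
1 October 2020 is a Thursday, so the first Saturday is October 3 and the fourth is October 24.
At the standard offset (UTC+07:30), 09:30 UTC + 7h30m = 17:00 Dorath Administrative Region standard time.
The standard-time date in Dorath Administrative Region, 18 March 2020, falls between 1 February and 24 October, so daylight saving is in effect and Dorath Administrative Region is at UTC+08:30.
09:30 UTC + 8h30m = 18:00 Dorath Administrative Region.

18:00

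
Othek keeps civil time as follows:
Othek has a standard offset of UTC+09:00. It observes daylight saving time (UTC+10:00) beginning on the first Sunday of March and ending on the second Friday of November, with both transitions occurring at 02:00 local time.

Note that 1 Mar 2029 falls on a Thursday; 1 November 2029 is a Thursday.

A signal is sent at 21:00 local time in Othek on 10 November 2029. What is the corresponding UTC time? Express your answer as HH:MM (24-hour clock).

12:00

1 March 2029 is a Thursday, so the first Sunday is March 4.
1 November 2029 is a Thursday, so the first Friday is November 2 and the second is November 9.
10 November 2029 does not fall between 4 March and 9 November, so daylight saving is not in effect and Othek is at UTC+09:00.
21:00 local − 9h = 12:00 UTC.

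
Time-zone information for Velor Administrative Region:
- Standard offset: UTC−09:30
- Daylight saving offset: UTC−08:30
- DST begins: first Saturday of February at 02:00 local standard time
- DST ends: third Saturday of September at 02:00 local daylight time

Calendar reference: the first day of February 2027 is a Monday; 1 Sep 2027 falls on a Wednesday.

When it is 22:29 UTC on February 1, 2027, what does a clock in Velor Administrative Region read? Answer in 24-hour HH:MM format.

1 February 2027 is a Monday, so the first Saturday is February 6.
1 September 2027 is a Wednesday, so the first Saturday is September 4 and the third is September 18.
At the standard offset (UTC−09:30), 22:29 UTC − 9h30m = 12:59 Velor Administrative Region standard time.
The standard-time date in Velor Administrative Region, February 1, 2027, does not fall between 6 February and 18 September, so daylight saving is not in effect and Velor Administrative Region is at UTC−09:30.
22:29 UTC − 9h30m = 12:59 local.

12:59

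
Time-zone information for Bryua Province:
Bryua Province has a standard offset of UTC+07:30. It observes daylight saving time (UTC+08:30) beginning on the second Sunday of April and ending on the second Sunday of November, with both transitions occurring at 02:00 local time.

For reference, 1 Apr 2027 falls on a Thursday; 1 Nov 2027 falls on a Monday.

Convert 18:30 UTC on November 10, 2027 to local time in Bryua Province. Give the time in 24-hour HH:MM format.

03:00

1 April 2027 is a Thursday, so the first Sunday is April 4 and the second is April 11.
1 November 2027 is a Monday, so the first Sunday is November 7 and the second is November 14.
At the standard offset (UTC+07:30), 18:30 UTC + 7h30m = 02:00 Bryua Province standard time (rolling into the next day, 11 November 2027).
The standard-time date in Bryua Province, November 11, 2027, falls between 11 April and 14 November, so daylight saving is in effect and Bryua Province is at UTC+08:30.
18:30 UTC + 8h30m = 03:00 local (rolling into the next day, 11 November 2027).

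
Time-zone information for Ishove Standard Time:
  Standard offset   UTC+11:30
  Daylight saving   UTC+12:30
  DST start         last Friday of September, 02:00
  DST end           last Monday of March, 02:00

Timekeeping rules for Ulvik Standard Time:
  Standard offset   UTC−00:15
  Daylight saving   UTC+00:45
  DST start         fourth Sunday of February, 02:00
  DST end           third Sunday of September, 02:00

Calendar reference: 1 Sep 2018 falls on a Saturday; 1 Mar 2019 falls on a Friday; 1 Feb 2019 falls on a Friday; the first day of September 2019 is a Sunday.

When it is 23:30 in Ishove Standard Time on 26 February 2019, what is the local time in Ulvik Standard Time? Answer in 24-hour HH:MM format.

11:45

1 September 2018 is a Saturday, so Fridays fall on 7, 14, 21, 28; the last is September 28.
1 March 2019 is a Friday, so Mondays fall on 4, 11, 18, 25; the last is March 25.
Daylight saving runs 28 September 2018 – 25 March 2019; 26 February 2019 is inside that window, so Ishove Standard Time is at UTC+12:30.
23:30 Ishove Standard Time − 12h30m = 11:00 UTC.
1 February 2019 is a Friday, so the first Sunday is February 3 and the fourth is February 24.
1 September 2019 is a Sunday, so the first Sunday is September 1 and the third is September 15.
At the standard offset (UTC−00:15), 11:00 UTC − 0h15m = 10:45 Ulvik Standard Time standard time.
The standard-time date in Ulvik Standard Time, 26 February 2019, lies within the daylight-saving period (24 February – 15 September), so Ulvik Standard Time is on daylight time, UTC+00:45.
11:00 UTC + 0h45m = 11:45 Ulvik Standard Time.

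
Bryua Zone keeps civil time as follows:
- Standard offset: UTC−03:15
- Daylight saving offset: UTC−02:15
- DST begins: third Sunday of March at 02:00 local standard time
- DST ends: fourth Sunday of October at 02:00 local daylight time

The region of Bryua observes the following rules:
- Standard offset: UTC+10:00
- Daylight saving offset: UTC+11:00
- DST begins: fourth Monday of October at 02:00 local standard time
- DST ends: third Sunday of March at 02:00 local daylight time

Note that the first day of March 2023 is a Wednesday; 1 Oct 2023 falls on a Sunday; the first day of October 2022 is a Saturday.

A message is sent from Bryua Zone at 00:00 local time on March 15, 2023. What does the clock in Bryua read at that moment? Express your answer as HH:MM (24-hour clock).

1 March 2023 is a Wednesday, so the first Sunday is March 5 and the third is March 19.
1 October 2023 is a Sunday, so the first Sunday is October 1 and the fourth is October 22.
March 15, 2023 does not fall between 19 March and 22 October, so daylight saving is not in effect and Bryua Zone is at UTC−03:15.
00:00 Bryua Zone + 3h15m = 03:15 UTC.
1 October 2022 is a Saturday, so the first Monday is October 3 and the fourth is October 24.
1 March 2023 is a Wednesday, so the first Sunday is March 5 and the third is March 19.
At the standard offset (UTC+10:00), 03:15 UTC + 10h = 13:15 Bryua standard time.
The standard-time date in Bryua, March 15, 2023, falls between 24 October 2022 and 19 March 2023, so daylight saving is in effect and Bryua is at UTC+11:00.
03:15 UTC + 11h = 14:15 Bryua.

14:15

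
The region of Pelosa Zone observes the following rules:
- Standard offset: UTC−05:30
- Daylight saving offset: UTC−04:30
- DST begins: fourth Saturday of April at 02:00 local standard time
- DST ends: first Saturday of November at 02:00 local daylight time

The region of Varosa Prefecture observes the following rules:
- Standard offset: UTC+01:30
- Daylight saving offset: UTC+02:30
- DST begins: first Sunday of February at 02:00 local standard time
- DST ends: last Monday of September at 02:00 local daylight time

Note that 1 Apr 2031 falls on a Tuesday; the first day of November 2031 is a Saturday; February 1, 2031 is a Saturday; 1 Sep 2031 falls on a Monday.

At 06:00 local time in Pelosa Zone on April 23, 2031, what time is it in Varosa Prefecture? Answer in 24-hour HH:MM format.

14:00

1 April 2031 is a Tuesday, so the first Saturday is April 5 and the fourth is April 26.
1 November 2031 is a Saturday, so the first Saturday is November 1.
April 23, 2031 does not fall between 26 April and 1 November, so daylight saving is not in effect and Pelosa Zone is at UTC−05:30.
06:00 Pelosa Zone + 5h30m = 11:30 UTC.
1 February 2031 is a Saturday, so the first Sunday is February 2.
1 September 2031 is a Monday, so Mondays fall on 1, 8, 15, 22, 29; the last is September 29.
At the standard offset (UTC+01:30), 11:30 UTC + 1h30m = 13:00 Varosa Prefecture standard time.
Daylight saving runs 2 February – 29 September; the standard-time date in Varosa Prefecture, April 23, 2031, is inside that window, so Varosa Prefecture is at UTC+02:30.
11:30 UTC + 2h30m = 14:00 Varosa Prefecture.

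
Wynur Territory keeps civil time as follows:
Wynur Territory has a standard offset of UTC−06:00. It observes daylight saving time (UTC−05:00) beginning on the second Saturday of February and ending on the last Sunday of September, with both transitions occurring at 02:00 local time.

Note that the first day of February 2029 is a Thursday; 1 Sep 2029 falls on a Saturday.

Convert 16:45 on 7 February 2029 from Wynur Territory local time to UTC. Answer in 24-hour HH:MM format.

1 February 2029 is a Thursday, so the first Saturday is February 3 and the second is February 10.
1 September 2029 is a Saturday, so Sundays fall on 2, 9, 16, 23, 30; the last is September 30.
7 February 2029 does not fall between 10 February and 30 September, so daylight saving is not in effect and Wynur Territory is at UTC−06:00.
16:45 local + 6h = 22:45 UTC.

22:45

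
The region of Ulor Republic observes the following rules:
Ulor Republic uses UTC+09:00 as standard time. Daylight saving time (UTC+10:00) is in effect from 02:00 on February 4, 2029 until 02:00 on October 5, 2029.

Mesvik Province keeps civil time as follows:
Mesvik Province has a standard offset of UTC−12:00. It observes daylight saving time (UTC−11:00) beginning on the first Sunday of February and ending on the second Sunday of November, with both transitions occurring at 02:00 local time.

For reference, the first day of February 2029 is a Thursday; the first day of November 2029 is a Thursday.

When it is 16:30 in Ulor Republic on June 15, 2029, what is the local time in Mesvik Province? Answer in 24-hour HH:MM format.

June 15, 2029 lies within the daylight-saving period (4 February – 5 October), so Ulor Republic is on daylight time, UTC+10:00.
16:30 Ulor Republic − 10h = 06:30 UTC.
1 February 2029 is a Thursday, so the first Sunday is February 4.
1 November 2029 is a Thursday, so the first Sunday is November 4 and the second is November 11.
At the standard offset (UTC−12:00), 06:30 UTC − 12h = 18:30 Mesvik Province standard time (rolling into the previous day, 14 June 2029).
Daylight saving runs 4 February – 11 November; the standard-time date in Mesvik Province, June 14, 2029, is inside that window, so Mesvik Province is at UTC−11:00.
06:30 UTC − 11h = 19:30 Mesvik Province (rolling into the previous day, 14 June 2029).

19:30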